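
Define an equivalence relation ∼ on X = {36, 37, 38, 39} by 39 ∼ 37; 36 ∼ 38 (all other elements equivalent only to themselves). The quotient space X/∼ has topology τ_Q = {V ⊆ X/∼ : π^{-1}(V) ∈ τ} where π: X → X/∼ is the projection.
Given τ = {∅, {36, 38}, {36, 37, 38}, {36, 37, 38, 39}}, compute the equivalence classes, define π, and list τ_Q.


X/∼ = {[36=38], [37=39]}; |τ_Q| = 3.

Equivalence classes: [36=38], [37=39].
Quotient map π: X → X/∼ sends 36 ↦ [36=38], 37 ↦ [37=39], 38 ↦ [36=38], 39 ↦ [37=39].
For each subset V ⊆ X/∼, compute π^{-1}(V) ⊆ X and check whether π^{-1}(V) ∈ τ. V is open in τ_Q iff π^{-1}(V) ∈ τ.
  V = {}: π^{-1}(V) = ∅ ∈ τ ✓.
  V = {[36=38]}: π^{-1}(V) = {36, 38} ∈ τ ✓.
  V = {[37=39]}: π^{-1}(V) = {37, 39} ∉ τ ✗.
  V = {[36=38], [37=39]}: π^{-1}(V) = {36, 37, 38, 39} ∈ τ ✓.
Open sets in the quotient: τ_Q = {{}, {[36=38]}, {[36=38], [37=39]}} (3 elements).


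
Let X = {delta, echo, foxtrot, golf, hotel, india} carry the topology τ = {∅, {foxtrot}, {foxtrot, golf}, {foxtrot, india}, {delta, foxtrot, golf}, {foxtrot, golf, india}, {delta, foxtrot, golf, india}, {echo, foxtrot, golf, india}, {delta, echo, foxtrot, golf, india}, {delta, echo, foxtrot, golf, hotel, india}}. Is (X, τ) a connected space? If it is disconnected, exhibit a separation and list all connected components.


(X, τ) is connected.

Find clopen sets (U ∈ τ with X ∖ U ∈ τ):
  U = ∅, X ∖ U = {delta, echo, foxtrot, golf, hotel, india} — both open, so U is clopen.
  U = {delta, echo, foxtrot, golf, hotel, india}, X ∖ U = ∅ — both open, so U is clopen.
Only trivial clopens (∅ and X) exist, so (X, τ) is connected.
Compute connected components by grouping points that agree on all clopens:
  component: {delta, echo, foxtrot, golf, hotel, india}


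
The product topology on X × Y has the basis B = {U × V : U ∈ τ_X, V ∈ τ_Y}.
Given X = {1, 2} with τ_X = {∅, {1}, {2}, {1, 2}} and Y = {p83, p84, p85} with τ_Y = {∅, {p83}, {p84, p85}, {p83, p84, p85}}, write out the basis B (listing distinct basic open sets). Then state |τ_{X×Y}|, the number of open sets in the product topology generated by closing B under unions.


Basis B = {∅ × ∅, {1} × {p83}, {2} × {p83}, {1, 2} × {p83}, {1} × {p84, p85}, {2} × {p84, p85}, {1} × {p83, p84, p85}, {2} × {p83, p84, p85}, {1, 2} × {p84, p85}, {1, 2} × {p83, p84, p85}}; |τ_{X×Y}| = 16.

Enumerate products U × V with U ∈ τ_X, V ∈ τ_Y (deduplicated):
  ∅ × ∅ = {} (∅)
  {1} × {p83} = {(1,p83)}
  {2} × {p83} = {(2,p83)}
  {1, 2} × {p83} = {(1,p83), (2,p83)}
  {1} × {p84, p85} = {(1,p84), (1,p85)}
  {2} × {p84, p85} = {(2,p84), (2,p85)}
  {1} × {p83, p84, p85} = {(1,p83), (1,p84), (1,p85)}
  {2} × {p83, p84, p85} = {(2,p83), (2,p84), (2,p85)}
  {1, 2} × {p84, p85} = {(1,p84), (1,p85), (2,p84), (2,p85)}
  {1, 2} × {p83, p84, p85} = {(1,p83), (1,p84), (1,p85), (2,p83), (2,p84), (2,p85)}
These 10 distinct sets form the basis B.
Close under arbitrary unions to get τ_{X×Y}; counting gives |τ_{X×Y}| = 16.


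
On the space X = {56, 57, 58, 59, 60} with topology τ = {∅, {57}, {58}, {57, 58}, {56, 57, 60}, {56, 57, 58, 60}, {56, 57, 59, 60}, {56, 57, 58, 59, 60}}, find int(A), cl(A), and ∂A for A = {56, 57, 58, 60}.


int(A) = {56, 57, 58, 60}, cl(A) = {56, 57, 58, 59, 60}, ∂A = {59}.

Closed sets in (X, τ) are complements of opens:
  closed(X, τ) = {∅, {58}, {59}, {58, 59}, {56, 59, 60}, {56, 57, 59, 60}, {56, 58, 59, 60}, {56, 57, 58, 59, 60}}.
int(A) = ⋃ {U ∈ τ : U ⊆ A}. Opens contained in A: ∅, {57}, {58}, {57, 58}, {56, 57, 60}, {56, 57, 58, 60}.
Taking the union of these: int(A) = {56, 57, 58, 60}.
cl(A) = ⋂ {C closed : A ⊆ C}. Closed sets containing A: {56, 57, 58, 59, 60}.
Intersecting these: cl(A) = {56, 57, 58, 59, 60}.
∂A = cl(A) ∖ int(A) = {56, 57, 58, 59, 60} ∖ {56, 57, 58, 60} = {59}.


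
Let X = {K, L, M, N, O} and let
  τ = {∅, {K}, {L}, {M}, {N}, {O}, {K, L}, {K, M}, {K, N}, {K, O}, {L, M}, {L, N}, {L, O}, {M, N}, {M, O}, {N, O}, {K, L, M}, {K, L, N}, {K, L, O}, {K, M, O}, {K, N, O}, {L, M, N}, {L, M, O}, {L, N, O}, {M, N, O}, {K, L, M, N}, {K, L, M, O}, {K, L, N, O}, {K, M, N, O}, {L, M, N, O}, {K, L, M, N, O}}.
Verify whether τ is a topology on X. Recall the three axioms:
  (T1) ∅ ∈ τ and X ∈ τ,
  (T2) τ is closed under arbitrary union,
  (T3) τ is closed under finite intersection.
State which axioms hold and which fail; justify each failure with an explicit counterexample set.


τ is NOT a topology on X.

Axiom (T1): ∅ ∈ τ? Yes; X ∈ τ? Yes.
Axiom (T2/T3): check pairwise unions and intersections of members of τ.
Counterexample for (T2): {K} ∪ {M, N} = {K, M, N} ∉ τ. Therefore τ is NOT a topology.


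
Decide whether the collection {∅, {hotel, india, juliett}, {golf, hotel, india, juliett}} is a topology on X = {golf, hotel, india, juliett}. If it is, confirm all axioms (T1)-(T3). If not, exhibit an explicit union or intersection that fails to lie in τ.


τ IS a topology on X.

Axiom (T1): ∅ ∈ τ? Yes; X ∈ τ? Yes.
Axiom (T2/T3): check pairwise unions and intersections of members of τ.
All pairwise intersections and unions checked — each lies in τ. Therefore τ satisfies (T1), (T2), (T3): it IS a topology on X.


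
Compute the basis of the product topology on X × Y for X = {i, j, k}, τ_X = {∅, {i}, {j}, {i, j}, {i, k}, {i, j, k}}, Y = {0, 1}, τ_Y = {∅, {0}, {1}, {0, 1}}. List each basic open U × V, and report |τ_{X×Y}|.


Basis B = {∅ × ∅, {i} × {0}, {i} × {1}, {j} × {0}, {j} × {1}, {i} × {0, 1}, {i, j} × {0}, {i, k} × {0}, {i, j} × {1}, {i, k} × {1}, {j} × {0, 1}, {i, j, k} × {0}, {i, j, k} × {1}, {i, j} × {0, 1}, {i, k} × {0, 1}, {i, j, k} × {0, 1}}; |τ_{X×Y}| = 36.

Enumerate products U × V with U ∈ τ_X, V ∈ τ_Y (deduplicated):
  ∅ × ∅ = {} (∅)
  {i} × {0} = {(i,0)}
  {i} × {1} = {(i,1)}
  {j} × {0} = {(j,0)}
  {j} × {1} = {(j,1)}
  {i} × {0, 1} = {(i,0), (i,1)}
  {i, j} × {0} = {(i,0), (j,0)}
  {i, k} × {0} = {(i,0), (k,0)}
  {i, j} × {1} = {(i,1), (j,1)}
  {i, k} × {1} = {(i,1), (k,1)}
  {j} × {0, 1} = {(j,0), (j,1)}
  {i, j, k} × {0} = {(i,0), (j,0), (k,0)}
  {i, j, k} × {1} = {(i,1), (j,1), (k,1)}
  {i, j} × {0, 1} = {(i,0), (i,1), (j,0), (j,1)}
  {i, k} × {0, 1} = {(i,0), (i,1), (k,0), (k,1)}
  {i, j, k} × {0, 1} = {(i,0), (i,1), (j,0), (j,1), (k,0), (k,1)}
These 16 distinct sets form the basis B.
Close under arbitrary unions to get τ_{X×Y}; counting gives |τ_{X×Y}| = 36.


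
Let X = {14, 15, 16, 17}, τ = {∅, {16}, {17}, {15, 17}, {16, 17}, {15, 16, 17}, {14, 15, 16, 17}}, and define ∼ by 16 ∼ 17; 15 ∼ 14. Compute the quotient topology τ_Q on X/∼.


X/∼ = {[14=15], [16=17]}; |τ_Q| = 3.

Equivalence classes: [14=15], [16=17].
Quotient map π: X → X/∼ sends 14 ↦ [14=15], 15 ↦ [14=15], 16 ↦ [16=17], 17 ↦ [16=17].
For each subset V ⊆ X/∼, compute π^{-1}(V) ⊆ X and check whether π^{-1}(V) ∈ τ. V is open in τ_Q iff π^{-1}(V) ∈ τ.
  V = {}: π^{-1}(V) = ∅ ∈ τ ✓.
  V = {[14=15]}: π^{-1}(V) = {14, 15} ∉ τ ✗.
  V = {[16=17]}: π^{-1}(V) = {16, 17} ∈ τ ✓.
  V = {[14=15], [16=17]}: π^{-1}(V) = {14, 15, 16, 17} ∈ τ ✓.
Open sets in the quotient: τ_Q = {{}, {[16=17]}, {[14=15], [16=17]}} (3 elements).


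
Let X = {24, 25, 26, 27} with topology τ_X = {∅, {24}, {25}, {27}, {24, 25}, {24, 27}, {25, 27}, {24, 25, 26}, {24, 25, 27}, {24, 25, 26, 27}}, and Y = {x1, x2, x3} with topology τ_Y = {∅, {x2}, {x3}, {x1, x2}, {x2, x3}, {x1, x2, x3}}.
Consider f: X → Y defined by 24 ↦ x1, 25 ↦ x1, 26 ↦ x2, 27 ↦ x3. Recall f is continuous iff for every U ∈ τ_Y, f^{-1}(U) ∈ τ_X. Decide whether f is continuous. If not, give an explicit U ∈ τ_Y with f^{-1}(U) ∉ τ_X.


f is NOT continuous.

Compute f^{-1}(U) for each U ∈ τ_Y:
  U = ∅: f^{-1}(U) = ∅ ∈ τ_X ✓.
  U = {x2}: f^{-1}(U) = {26} ∉ τ_X ✗.
  U = {x3}: f^{-1}(U) = {27} ∈ τ_X ✓.
  U = {x1, x2}: f^{-1}(U) = {24, 25, 26} ∈ τ_X ✓.
  U = {x2, x3}: f^{-1}(U) = {26, 27} ∉ τ_X ✗.
  U = {x1, x2, x3}: f^{-1}(U) = {24, 25, 26, 27} ∈ τ_X ✓.
Found U = {x2} with f^{-1}(U) = {26} not in τ_X. Therefore f is NOT continuous.


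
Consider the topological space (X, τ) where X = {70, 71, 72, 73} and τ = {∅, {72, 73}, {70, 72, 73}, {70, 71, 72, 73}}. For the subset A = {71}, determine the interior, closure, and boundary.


int(A) = ∅, cl(A) = {71}, ∂A = {71}.

Closed sets in (X, τ) are complements of opens:
  closed(X, τ) = {∅, {71}, {70, 71}, {70, 71, 72, 73}}.
int(A) = ⋃ {U ∈ τ : U ⊆ A}. Opens contained in A: ∅.
Taking the union of these: int(A) = ∅.
cl(A) = ⋂ {C closed : A ⊆ C}. Closed sets containing A: {71}, {70, 71}, {70, 71, 72, 73}.
Intersecting these: cl(A) = {71}.
∂A = cl(A) ∖ int(A) = {71} ∖ ∅ = {71}.


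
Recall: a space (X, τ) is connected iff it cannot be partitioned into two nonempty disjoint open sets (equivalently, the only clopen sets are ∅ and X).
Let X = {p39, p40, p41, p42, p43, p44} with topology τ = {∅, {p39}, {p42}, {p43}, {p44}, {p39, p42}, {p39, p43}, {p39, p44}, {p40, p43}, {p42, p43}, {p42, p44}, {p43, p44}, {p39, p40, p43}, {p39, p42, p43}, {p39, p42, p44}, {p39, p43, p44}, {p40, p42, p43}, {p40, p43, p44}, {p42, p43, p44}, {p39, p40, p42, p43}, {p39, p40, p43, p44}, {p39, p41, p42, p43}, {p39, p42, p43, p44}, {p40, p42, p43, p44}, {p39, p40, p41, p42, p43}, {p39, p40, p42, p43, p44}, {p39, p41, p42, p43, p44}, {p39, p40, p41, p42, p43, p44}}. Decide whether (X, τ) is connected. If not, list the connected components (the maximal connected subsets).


(X, τ) is disconnected; components = [{p44}, {p39, p40, p41, p42, p43}].

Find clopen sets (U ∈ τ with X ∖ U ∈ τ):
  U = ∅, X ∖ U = {p39, p40, p41, p42, p43, p44} — both open, so U is clopen.
  U = {p44}, X ∖ U = {p39, p40, p41, p42, p43} — both open, so U is clopen.
  U = {p39, p40, p41, p42, p43}, X ∖ U = {p44} — both open, so U is clopen.
  U = {p39, p40, p41, p42, p43, p44}, X ∖ U = ∅ — both open, so U is clopen.
Nontrivial clopen(s) exist: e.g. {p44}. So (X, τ) is disconnected.
Compute connected components by grouping points that agree on all clopens:
  component: {p44}
  component: {p39, p40, p41, p42, p43}


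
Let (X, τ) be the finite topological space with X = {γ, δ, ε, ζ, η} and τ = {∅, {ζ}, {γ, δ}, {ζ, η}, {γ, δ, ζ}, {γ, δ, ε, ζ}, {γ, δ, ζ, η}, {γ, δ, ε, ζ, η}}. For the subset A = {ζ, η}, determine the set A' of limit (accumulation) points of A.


A' = {ε, η}

For each x ∈ X, list the open sets U ∈ τ with x ∈ U, then check whether U ∩ (A ∖ {x}) ≠ ∅ for every such U.
  x = γ: open {γ, δ} ∋ x has {γ, δ} ∩ (A ∖ {γ}) = ∅, so x is NOT a limit point.
  x = δ: open {γ, δ} ∋ x has {γ, δ} ∩ (A ∖ {δ}) = ∅, so x is NOT a limit point.
  x = ε: opens ∋ x are {γ, δ, ε, ζ}, {γ, δ, ε, ζ, η}; each meets A ∖ {ε}, so x IS a limit point.
  x = ζ: open {ζ} ∋ x has {ζ} ∩ (A ∖ {ζ}) = ∅, so x is NOT a limit point.
  x = η: opens ∋ x are {ζ, η}, {γ, δ, ζ, η}, {γ, δ, ε, ζ, η}; each meets A ∖ {η}, so x IS a limit point.
Collecting: A' = {ε, η}.


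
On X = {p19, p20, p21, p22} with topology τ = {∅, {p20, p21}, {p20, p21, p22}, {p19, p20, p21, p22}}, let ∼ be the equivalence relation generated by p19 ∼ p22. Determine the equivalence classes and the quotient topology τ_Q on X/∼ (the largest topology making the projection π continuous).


X/∼ = {[p19=p22], [p20], [p21]}; |τ_Q| = 3.

Equivalence classes: [p19=p22], [p20], [p21].
Quotient map π: X → X/∼ sends p19 ↦ [p19=p22], p20 ↦ [p20], p21 ↦ [p21], p22 ↦ [p19=p22].
For each subset V ⊆ X/∼, compute π^{-1}(V) ⊆ X and check whether π^{-1}(V) ∈ τ. V is open in τ_Q iff π^{-1}(V) ∈ τ.
  V = {}: π^{-1}(V) = ∅ ∈ τ ✓.
  V = {[p19=p22]}: π^{-1}(V) = {p19, p22} ∉ τ ✗.
  V = {[p20]}: π^{-1}(V) = {p20} ∉ τ ✗.
  V = {[p19=p22], [p20]}: π^{-1}(V) = {p19, p20, p22} ∉ τ ✗.
  V = {[p21]}: π^{-1}(V) = {p21} ∉ τ ✗.
  V = {[p19=p22], [p21]}: π^{-1}(V) = {p19, p21, p22} ∉ τ ✗.
  V = {[p20], [p21]}: π^{-1}(V) = {p20, p21} ∈ τ ✓.
  V = {[p19=p22], [p20], [p21]}: π^{-1}(V) = {p19, p20, p21, p22} ∈ τ ✓.
Open sets in the quotient: τ_Q = {{}, {[p20], [p21]}, {[p19=p22], [p20], [p21]}} (3 elements).


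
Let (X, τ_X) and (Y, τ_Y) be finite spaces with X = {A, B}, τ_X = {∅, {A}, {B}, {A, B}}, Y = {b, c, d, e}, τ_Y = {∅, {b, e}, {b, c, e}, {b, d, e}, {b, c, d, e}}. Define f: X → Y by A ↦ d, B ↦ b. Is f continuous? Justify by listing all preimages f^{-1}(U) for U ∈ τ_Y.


f IS continuous.

Compute f^{-1}(U) for each U ∈ τ_Y:
  U = ∅: f^{-1}(U) = ∅ ∈ τ_X ✓.
  U = {b, e}: f^{-1}(U) = {B} ∈ τ_X ✓.
  U = {b, c, e}: f^{-1}(U) = {B} ∈ τ_X ✓.
  U = {b, d, e}: f^{-1}(U) = {A, B} ∈ τ_X ✓.
  U = {b, c, d, e}: f^{-1}(U) = {A, B} ∈ τ_X ✓.
Every preimage lies in τ_X, so f IS continuous.


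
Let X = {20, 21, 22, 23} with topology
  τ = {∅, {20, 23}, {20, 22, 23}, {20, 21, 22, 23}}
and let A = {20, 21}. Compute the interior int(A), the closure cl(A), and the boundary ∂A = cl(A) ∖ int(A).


int(A) = ∅, cl(A) = {20, 21, 22, 23}, ∂A = {20, 21, 22, 23}.

Closed sets in (X, τ) are complements of opens:
  closed(X, τ) = {∅, {21}, {21, 22}, {20, 21, 22, 23}}.
int(A) = ⋃ {U ∈ τ : U ⊆ A}. Opens contained in A: ∅.
Taking the union of these: int(A) = ∅.
cl(A) = ⋂ {C closed : A ⊆ C}. Closed sets containing A: {20, 21, 22, 23}.
Intersecting these: cl(A) = {20, 21, 22, 23}.
∂A = cl(A) ∖ int(A) = {20, 21, 22, 23} ∖ ∅ = {20, 21, 22, 23}.


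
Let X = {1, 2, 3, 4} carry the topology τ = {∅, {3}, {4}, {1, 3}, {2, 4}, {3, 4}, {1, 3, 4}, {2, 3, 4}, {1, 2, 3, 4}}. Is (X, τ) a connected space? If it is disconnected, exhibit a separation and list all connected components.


(X, τ) is disconnected; components = [{1, 3}, {2, 4}].

Find clopen sets (U ∈ τ with X ∖ U ∈ τ):
  U = ∅, X ∖ U = {1, 2, 3, 4} — both open, so U is clopen.
  U = {1, 3}, X ∖ U = {2, 4} — both open, so U is clopen.
  U = {2, 4}, X ∖ U = {1, 3} — both open, so U is clopen.
  U = {1, 2, 3, 4}, X ∖ U = ∅ — both open, so U is clopen.
Nontrivial clopen(s) exist: e.g. {2, 4}. So (X, τ) is disconnected.
Compute connected components by grouping points that agree on all clopens:
  component: {1, 3}
  component: {2, 4}


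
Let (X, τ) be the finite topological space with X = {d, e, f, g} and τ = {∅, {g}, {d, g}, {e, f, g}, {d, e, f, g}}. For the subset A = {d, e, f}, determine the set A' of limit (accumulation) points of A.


A' = {e, f}

For each x ∈ X, list the open sets U ∈ τ with x ∈ U, then check whether U ∩ (A ∖ {x}) ≠ ∅ for every such U.
  x = d: open {d, g} ∋ x has {d, g} ∩ (A ∖ {d}) = ∅, so x is NOT a limit point.
  x = e: opens ∋ x are {e, f, g}, {d, e, f, g}; each meets A ∖ {e}, so x IS a limit point.
  x = f: opens ∋ x are {e, f, g}, {d, e, f, g}; each meets A ∖ {f}, so x IS a limit point.
  x = g: open {g} ∋ x has {g} ∩ (A ∖ {g}) = ∅, so x is NOT a limit point.
Collecting: A' = {e, f}.


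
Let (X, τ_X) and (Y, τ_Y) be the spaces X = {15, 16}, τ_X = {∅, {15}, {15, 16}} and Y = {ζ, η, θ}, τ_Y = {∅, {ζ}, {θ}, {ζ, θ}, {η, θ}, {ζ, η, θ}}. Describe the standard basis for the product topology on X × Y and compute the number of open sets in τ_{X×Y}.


Basis B = {∅ × ∅, {15} × {ζ}, {15} × {θ}, {15} × {ζ, θ}, {15, 16} × {ζ}, {15} × {η, θ}, {15, 16} × {θ}, {15} × {ζ, η, θ}, {15, 16} × {ζ, θ}, {15, 16} × {η, θ}, {15, 16} × {ζ, η, θ}}; |τ_{X×Y}| = 18.

Enumerate products U × V with U ∈ τ_X, V ∈ τ_Y (deduplicated):
  ∅ × ∅ = {} (∅)
  {15} × {ζ} = {(15,ζ)}
  {15} × {θ} = {(15,θ)}
  {15} × {ζ, θ} = {(15,ζ), (15,θ)}
  {15, 16} × {ζ} = {(15,ζ), (16,ζ)}
  {15} × {η, θ} = {(15,η), (15,θ)}
  {15, 16} × {θ} = {(15,θ), (16,θ)}
  {15} × {ζ, η, θ} = {(15,ζ), (15,η), (15,θ)}
  {15, 16} × {ζ, θ} = {(15,ζ), (15,θ), (16,ζ), (16,θ)}
  {15, 16} × {η, θ} = {(15,η), (15,θ), (16,η), (16,θ)}
  {15, 16} × {ζ, η, θ} = {(15,ζ), (15,η), (15,θ), (16,ζ), (16,η), (16,θ)}
These 11 distinct sets form the basis B.
Close under arbitrary unions to get τ_{X×Y}; counting gives |τ_{X×Y}| = 18.


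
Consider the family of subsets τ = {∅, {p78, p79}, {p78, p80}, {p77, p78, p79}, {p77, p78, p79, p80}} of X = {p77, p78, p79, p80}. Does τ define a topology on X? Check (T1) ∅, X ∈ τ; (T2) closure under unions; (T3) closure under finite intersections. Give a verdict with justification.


τ is NOT a topology on X.

Axiom (T1): ∅ ∈ τ? Yes; X ∈ τ? Yes.
Axiom (T2/T3): check pairwise unions and intersections of members of τ.
Counterexample for (T3): {p78, p79} ∩ {p78, p80} = {p78} ∉ τ. Therefore τ is NOT a topology.


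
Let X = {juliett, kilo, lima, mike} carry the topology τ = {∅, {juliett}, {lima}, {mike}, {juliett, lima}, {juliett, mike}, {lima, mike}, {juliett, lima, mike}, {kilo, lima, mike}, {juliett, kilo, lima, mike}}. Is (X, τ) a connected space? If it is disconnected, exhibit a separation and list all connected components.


(X, τ) is disconnected; components = [{juliett}, {kilo, lima, mike}].

Find clopen sets (U ∈ τ with X ∖ U ∈ τ):
  U = ∅, X ∖ U = {juliett, kilo, lima, mike} — both open, so U is clopen.
  U = {juliett}, X ∖ U = {kilo, lima, mike} — both open, so U is clopen.
  U = {kilo, lima, mike}, X ∖ U = {juliett} — both open, so U is clopen.
  U = {juliett, kilo, lima, mike}, X ∖ U = ∅ — both open, so U is clopen.
Nontrivial clopen(s) exist: e.g. {juliett}. So (X, τ) is disconnected.
Compute connected components by grouping points that agree on all clopens:
  component: {juliett}
  component: {kilo, lima, mike}


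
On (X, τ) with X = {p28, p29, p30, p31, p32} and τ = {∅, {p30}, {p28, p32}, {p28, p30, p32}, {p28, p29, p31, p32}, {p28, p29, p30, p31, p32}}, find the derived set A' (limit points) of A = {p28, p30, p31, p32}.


A' = {p28, p29, p31, p32}

For each x ∈ X, list the open sets U ∈ τ with x ∈ U, then check whether U ∩ (A ∖ {x}) ≠ ∅ for every such U.
  x = p28: opens ∋ x are {p28, p32}, {p28, p30, p32}, {p28, p29, p31, p32}, {p28, p29, p30, p31, p32}; each meets A ∖ {p28}, so x IS a limit point.
  x = p29: opens ∋ x are {p28, p29, p31, p32}, {p28, p29, p30, p31, p32}; each meets A ∖ {p29}, so x IS a limit point.
  x = p30: open {p30} ∋ x has {p30} ∩ (A ∖ {p30}) = ∅, so x is NOT a limit point.
  x = p31: opens ∋ x are {p28, p29, p31, p32}, {p28, p29, p30, p31, p32}; each meets A ∖ {p31}, so x IS a limit point.
  x = p32: opens ∋ x are {p28, p32}, {p28, p30, p32}, {p28, p29, p31, p32}, {p28, p29, p30, p31, p32}; each meets A ∖ {p32}, so x IS a limit point.
Collecting: A' = {p28, p29, p31, p32}.


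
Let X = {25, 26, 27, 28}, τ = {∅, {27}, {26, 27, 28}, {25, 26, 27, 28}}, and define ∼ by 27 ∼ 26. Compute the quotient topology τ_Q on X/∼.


X/∼ = {[25], [26=27], [28]}; |τ_Q| = 3.

Equivalence classes: [25], [26=27], [28].
Quotient map π: X → X/∼ sends 25 ↦ [25], 26 ↦ [26=27], 27 ↦ [26=27], 28 ↦ [28].
For each subset V ⊆ X/∼, compute π^{-1}(V) ⊆ X and check whether π^{-1}(V) ∈ τ. V is open in τ_Q iff π^{-1}(V) ∈ τ.
  V = {}: π^{-1}(V) = ∅ ∈ τ ✓.
  V = {[25]}: π^{-1}(V) = {25} ∉ τ ✗.
  V = {[26=27]}: π^{-1}(V) = {26, 27} ∉ τ ✗.
  V = {[25], [26=27]}: π^{-1}(V) = {25, 26, 27} ∉ τ ✗.
  V = {[28]}: π^{-1}(V) = {28} ∉ τ ✗.
  V = {[25], [28]}: π^{-1}(V) = {25, 28} ∉ τ ✗.
  V = {[26=27], [28]}: π^{-1}(V) = {26, 27, 28} ∈ τ ✓.
  V = {[25], [26=27], [28]}: π^{-1}(V) = {25, 26, 27, 28} ∈ τ ✓.
Open sets in the quotient: τ_Q = {{}, {[26=27], [28]}, {[25], [26=27], [28]}} (3 elements).


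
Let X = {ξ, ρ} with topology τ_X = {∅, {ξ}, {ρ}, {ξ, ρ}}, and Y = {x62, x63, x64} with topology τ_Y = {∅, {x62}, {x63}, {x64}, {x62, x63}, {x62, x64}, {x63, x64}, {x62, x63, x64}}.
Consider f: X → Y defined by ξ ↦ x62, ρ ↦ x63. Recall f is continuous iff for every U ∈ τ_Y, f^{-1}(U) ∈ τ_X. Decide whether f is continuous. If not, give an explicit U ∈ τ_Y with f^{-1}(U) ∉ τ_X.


f IS continuous.

Compute f^{-1}(U) for each U ∈ τ_Y:
  U = ∅: f^{-1}(U) = ∅ ∈ τ_X ✓.
  U = {x62}: f^{-1}(U) = {ξ} ∈ τ_X ✓.
  U = {x63}: f^{-1}(U) = {ρ} ∈ τ_X ✓.
  U = {x64}: f^{-1}(U) = ∅ ∈ τ_X ✓.
  U = {x62, x63}: f^{-1}(U) = {ξ, ρ} ∈ τ_X ✓.
  U = {x62, x64}: f^{-1}(U) = {ξ} ∈ τ_X ✓.
  U = {x63, x64}: f^{-1}(U) = {ρ} ∈ τ_X ✓.
  U = {x62, x63, x64}: f^{-1}(U) = {ξ, ρ} ∈ τ_X ✓.
Every preimage lies in τ_X, so f IS continuous.


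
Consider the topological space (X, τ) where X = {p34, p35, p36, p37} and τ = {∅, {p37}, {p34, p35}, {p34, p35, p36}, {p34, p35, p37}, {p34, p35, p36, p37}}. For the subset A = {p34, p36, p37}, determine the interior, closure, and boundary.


int(A) = {p37}, cl(A) = {p34, p35, p36, p37}, ∂A = {p34, p35, p36}.

Closed sets in (X, τ) are complements of opens:
  closed(X, τ) = {∅, {p36}, {p37}, {p36, p37}, {p34, p35, p36}, {p34, p35, p36, p37}}.
int(A) = ⋃ {U ∈ τ : U ⊆ A}. Opens contained in A: ∅, {p37}.
Taking the union of these: int(A) = {p37}.
cl(A) = ⋂ {C closed : A ⊆ C}. Closed sets containing A: {p34, p35, p36, p37}.
Intersecting these: cl(A) = {p34, p35, p36, p37}.
∂A = cl(A) ∖ int(A) = {p34, p35, p36, p37} ∖ {p37} = {p34, p35, p36}.


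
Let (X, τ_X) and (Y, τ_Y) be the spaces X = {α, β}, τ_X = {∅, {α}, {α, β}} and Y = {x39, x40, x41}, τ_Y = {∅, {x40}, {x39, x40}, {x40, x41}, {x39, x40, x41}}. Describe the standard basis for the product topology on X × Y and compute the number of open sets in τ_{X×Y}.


Basis B = {∅ × ∅, {α} × {x40}, {α} × {x39, x40}, {α} × {x40, x41}, {α, β} × {x40}, {α} × {x39, x40, x41}, {α, β} × {x39, x40}, {α, β} × {x40, x41}, {α, β} × {x39, x40, x41}}; |τ_{X×Y}| = 14.

Enumerate products U × V with U ∈ τ_X, V ∈ τ_Y (deduplicated):
  ∅ × ∅ = {} (∅)
  {α} × {x40} = {(α,x40)}
  {α} × {x39, x40} = {(α,x39), (α,x40)}
  {α} × {x40, x41} = {(α,x40), (α,x41)}
  {α, β} × {x40} = {(α,x40), (β,x40)}
  {α} × {x39, x40, x41} = {(α,x39), (α,x40), (α,x41)}
  {α, β} × {x39, x40} = {(α,x39), (α,x40), (β,x39), (β,x40)}
  {α, β} × {x40, x41} = {(α,x40), (α,x41), (β,x40), (β,x41)}
  {α, β} × {x39, x40, x41} = {(α,x39), (α,x40), (α,x41), (β,x39), (β,x40), (β,x41)}
These 9 distinct sets form the basis B.
Close under arbitrary unions to get τ_{X×Y}; counting gives |τ_{X×Y}| = 14.


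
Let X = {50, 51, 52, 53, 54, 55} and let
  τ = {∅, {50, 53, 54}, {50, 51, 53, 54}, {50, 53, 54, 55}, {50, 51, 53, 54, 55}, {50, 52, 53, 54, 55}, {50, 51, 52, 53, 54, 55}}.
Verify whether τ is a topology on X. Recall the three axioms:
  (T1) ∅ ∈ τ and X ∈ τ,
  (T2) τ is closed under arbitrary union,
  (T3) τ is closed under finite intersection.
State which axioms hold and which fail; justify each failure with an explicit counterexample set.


τ IS a topology on X.

Axiom (T1): ∅ ∈ τ? Yes; X ∈ τ? Yes.
Axiom (T2/T3): check pairwise unions and intersections of members of τ.
All pairwise intersections and unions checked — each lies in τ. Therefore τ satisfies (T1), (T2), (T3): it IS a topology on X.


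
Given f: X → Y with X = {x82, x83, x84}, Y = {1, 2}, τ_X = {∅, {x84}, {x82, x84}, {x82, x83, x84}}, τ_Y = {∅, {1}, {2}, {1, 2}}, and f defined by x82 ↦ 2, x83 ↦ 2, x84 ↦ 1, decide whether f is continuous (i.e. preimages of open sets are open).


f is NOT continuous.

Compute f^{-1}(U) for each U ∈ τ_Y:
  U = ∅: f^{-1}(U) = ∅ ∈ τ_X ✓.
  U = {1}: f^{-1}(U) = {x84} ∈ τ_X ✓.
  U = {2}: f^{-1}(U) = {x82, x83} ∉ τ_X ✗.
  U = {1, 2}: f^{-1}(U) = {x82, x83, x84} ∈ τ_X ✓.
Found U = {2} with f^{-1}(U) = {x82, x83} not in τ_X. Therefore f is NOT continuous.


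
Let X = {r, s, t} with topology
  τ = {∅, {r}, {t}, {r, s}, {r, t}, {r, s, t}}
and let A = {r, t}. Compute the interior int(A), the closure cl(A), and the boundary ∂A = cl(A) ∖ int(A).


int(A) = {r, t}, cl(A) = {r, s, t}, ∂A = {s}.

Closed sets in (X, τ) are complements of opens:
  closed(X, τ) = {∅, {s}, {t}, {r, s}, {s, t}, {r, s, t}}.
int(A) = ⋃ {U ∈ τ : U ⊆ A}. Opens contained in A: ∅, {r}, {t}, {r, t}.
Taking the union of these: int(A) = {r, t}.
cl(A) = ⋂ {C closed : A ⊆ C}. Closed sets containing A: {r, s, t}.
Intersecting these: cl(A) = {r, s, t}.
∂A = cl(A) ∖ int(A) = {r, s, t} ∖ {r, t} = {s}.


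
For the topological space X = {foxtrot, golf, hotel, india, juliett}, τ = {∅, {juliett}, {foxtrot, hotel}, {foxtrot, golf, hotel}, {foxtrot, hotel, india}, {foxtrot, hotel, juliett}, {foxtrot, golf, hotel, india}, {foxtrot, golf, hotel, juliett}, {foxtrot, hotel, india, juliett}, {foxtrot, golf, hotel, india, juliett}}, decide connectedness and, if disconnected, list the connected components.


(X, τ) is disconnected; components = [{juliett}, {foxtrot, golf, hotel, india}].

Find clopen sets (U ∈ τ with X ∖ U ∈ τ):
  U = ∅, X ∖ U = {foxtrot, golf, hotel, india, juliett} — both open, so U is clopen.
  U = {juliett}, X ∖ U = {foxtrot, golf, hotel, india} — both open, so U is clopen.
  U = {foxtrot, golf, hotel, india}, X ∖ U = {juliett} — both open, so U is clopen.
  U = {foxtrot, golf, hotel, india, juliett}, X ∖ U = ∅ — both open, so U is clopen.
Nontrivial clopen(s) exist: e.g. {juliett}. So (X, τ) is disconnected.
Compute connected components by grouping points that agree on all clopens:
  component: {juliett}
  component: {foxtrot, golf, hotel, india}


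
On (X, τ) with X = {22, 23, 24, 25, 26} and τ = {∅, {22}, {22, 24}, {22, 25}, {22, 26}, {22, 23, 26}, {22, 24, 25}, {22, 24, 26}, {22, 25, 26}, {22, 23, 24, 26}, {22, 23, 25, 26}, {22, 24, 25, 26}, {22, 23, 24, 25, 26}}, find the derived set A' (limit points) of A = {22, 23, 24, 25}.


A' = {23, 24, 25, 26}

For each x ∈ X, list the open sets U ∈ τ with x ∈ U, then check whether U ∩ (A ∖ {x}) ≠ ∅ for every such U.
  x = 22: open {22} ∋ x has {22} ∩ (A ∖ {22}) = ∅, so x is NOT a limit point.
  x = 23: opens ∋ x are {22, 23, 26}, {22, 23, 24, 26}, {22, 23, 25, 26}, {22, 23, 24, 25, 26}; each meets A ∖ {23}, so x IS a limit point.
  x = 24: opens ∋ x are {22, 24}, {22, 24, 25}, {22, 24, 26}, {22, 23, 24, 26}, {22, 24, 25, 26}, {22, 23, 24, 25, 26}; each meets A ∖ {24}, so x IS a limit point.
  x = 25: opens ∋ x are {22, 25}, {22, 24, 25}, {22, 25, 26}, {22, 23, 25, 26}, {22, 24, 25, 26}, {22, 23, 24, 25, 26}; each meets A ∖ {25}, so x IS a limit point.
  x = 26: opens ∋ x are {22, 26}, {22, 23, 26}, {22, 24, 26}, {22, 25, 26}, {22, 23, 24, 26}, {22, 23, 25, 26}, {22, 24, 25, 26}, {22, 23, 24, 25, 26}; each meets A ∖ {26}, so x IS a limit point.
Collecting: A' = {23, 24, 25, 26}.


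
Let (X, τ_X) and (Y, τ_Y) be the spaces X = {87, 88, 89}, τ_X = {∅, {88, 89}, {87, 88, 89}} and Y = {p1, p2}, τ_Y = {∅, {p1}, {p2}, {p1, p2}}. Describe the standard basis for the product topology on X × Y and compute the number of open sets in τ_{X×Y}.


Basis B = {∅ × ∅, {88, 89} × {p1}, {88, 89} × {p2}, {87, 88, 89} × {p1}, {87, 88, 89} × {p2}, {88, 89} × {p1, p2}, {87, 88, 89} × {p1, p2}}; |τ_{X×Y}| = 9.

Enumerate products U × V with U ∈ τ_X, V ∈ τ_Y (deduplicated):
  ∅ × ∅ = {} (∅)
  {88, 89} × {p1} = {(88,p1), (89,p1)}
  {88, 89} × {p2} = {(88,p2), (89,p2)}
  {87, 88, 89} × {p1} = {(87,p1), (88,p1), (89,p1)}
  {87, 88, 89} × {p2} = {(87,p2), (88,p2), (89,p2)}
  {88, 89} × {p1, p2} = {(88,p1), (88,p2), (89,p1), (89,p2)}
  {87, 88, 89} × {p1, p2} = {(87,p1), (87,p2), (88,p1), (88,p2), (89,p1), (89,p2)}
These 7 distinct sets form the basis B.
Close under arbitrary unions to get τ_{X×Y}; counting gives |τ_{X×Y}| = 9.


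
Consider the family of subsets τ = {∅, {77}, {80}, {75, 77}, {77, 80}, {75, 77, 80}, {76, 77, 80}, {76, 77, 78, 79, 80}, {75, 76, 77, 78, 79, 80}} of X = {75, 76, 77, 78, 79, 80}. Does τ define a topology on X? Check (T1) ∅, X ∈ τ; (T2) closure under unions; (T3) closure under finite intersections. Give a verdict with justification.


τ is NOT a topology on X.

Axiom (T1): ∅ ∈ τ? Yes; X ∈ τ? Yes.
Axiom (T2/T3): check pairwise unions and intersections of members of τ.
Counterexample for (T2): {75, 77} ∪ {76, 77, 80} = {75, 76, 77, 80} ∉ τ. Therefore τ is NOT a topology.


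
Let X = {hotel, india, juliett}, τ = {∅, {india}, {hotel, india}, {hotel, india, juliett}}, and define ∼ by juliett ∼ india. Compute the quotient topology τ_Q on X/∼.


X/∼ = {[hotel], [india=juliett]}; |τ_Q| = 2.

Equivalence classes: [hotel], [india=juliett].
Quotient map π: X → X/∼ sends hotel ↦ [hotel], india ↦ [india=juliett], juliett ↦ [india=juliett].
For each subset V ⊆ X/∼, compute π^{-1}(V) ⊆ X and check whether π^{-1}(V) ∈ τ. V is open in τ_Q iff π^{-1}(V) ∈ τ.
  V = {}: π^{-1}(V) = ∅ ∈ τ ✓.
  V = {[hotel]}: π^{-1}(V) = {hotel} ∉ τ ✗.
  V = {[india=juliett]}: π^{-1}(V) = {india, juliett} ∉ τ ✗.
  V = {[hotel], [india=juliett]}: π^{-1}(V) = {hotel, india, juliett} ∈ τ ✓.
Open sets in the quotient: τ_Q = {{}, {[hotel], [india=juliett]}} (2 elements).


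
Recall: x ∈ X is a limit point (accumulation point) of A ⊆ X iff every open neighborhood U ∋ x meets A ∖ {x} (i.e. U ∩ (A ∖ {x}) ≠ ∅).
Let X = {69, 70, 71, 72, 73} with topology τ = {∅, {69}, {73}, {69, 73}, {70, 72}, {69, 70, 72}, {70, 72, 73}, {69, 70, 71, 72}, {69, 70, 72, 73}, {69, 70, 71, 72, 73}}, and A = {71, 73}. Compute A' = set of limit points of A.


A' = ∅

For each x ∈ X, list the open sets U ∈ τ with x ∈ U, then check whether U ∩ (A ∖ {x}) ≠ ∅ for every such U.
  x = 69: open {69} ∋ x has {69} ∩ (A ∖ {69}) = ∅, so x is NOT a limit point.
  x = 70: open {70, 72} ∋ x has {70, 72} ∩ (A ∖ {70}) = ∅, so x is NOT a limit point.
  x = 71: open {69, 70, 71, 72} ∋ x has {69, 70, 71, 72} ∩ (A ∖ {71}) = ∅, so x is NOT a limit point.
  x = 72: open {70, 72} ∋ x has {70, 72} ∩ (A ∖ {72}) = ∅, so x is NOT a limit point.
  x = 73: open {73} ∋ x has {73} ∩ (A ∖ {73}) = ∅, so x is NOT a limit point.
Collecting: A' = ∅.


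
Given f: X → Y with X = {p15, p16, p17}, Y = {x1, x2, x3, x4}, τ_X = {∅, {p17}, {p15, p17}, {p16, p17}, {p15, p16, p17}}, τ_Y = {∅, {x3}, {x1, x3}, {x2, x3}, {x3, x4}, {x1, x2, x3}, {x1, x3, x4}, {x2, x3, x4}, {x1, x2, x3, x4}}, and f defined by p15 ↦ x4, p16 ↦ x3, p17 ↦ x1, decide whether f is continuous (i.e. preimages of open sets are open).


f is NOT continuous.

Compute f^{-1}(U) for each U ∈ τ_Y:
  U = ∅: f^{-1}(U) = ∅ ∈ τ_X ✓.
  U = {x3}: f^{-1}(U) = {p16} ∉ τ_X ✗.
  U = {x1, x3}: f^{-1}(U) = {p16, p17} ∈ τ_X ✓.
  U = {x2, x3}: f^{-1}(U) = {p16} ∉ τ_X ✗.
  U = {x3, x4}: f^{-1}(U) = {p15, p16} ∉ τ_X ✗.
  U = {x1, x2, x3}: f^{-1}(U) = {p16, p17} ∈ τ_X ✓.
  U = {x1, x3, x4}: f^{-1}(U) = {p15, p16, p17} ∈ τ_X ✓.
  U = {x2, x3, x4}: f^{-1}(U) = {p15, p16} ∉ τ_X ✗.
  U = {x1, x2, x3, x4}: f^{-1}(U) = {p15, p16, p17} ∈ τ_X ✓.
Found U = {x3} with f^{-1}(U) = {p16} not in τ_X. Therefore f is NOT continuous.


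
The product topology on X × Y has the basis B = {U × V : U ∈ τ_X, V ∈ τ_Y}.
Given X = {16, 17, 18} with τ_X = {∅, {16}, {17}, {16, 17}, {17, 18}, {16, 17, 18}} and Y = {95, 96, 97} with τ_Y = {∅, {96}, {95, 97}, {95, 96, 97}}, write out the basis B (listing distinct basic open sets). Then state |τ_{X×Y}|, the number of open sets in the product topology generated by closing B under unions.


Basis B = {∅ × ∅, {16} × {96}, {17} × {96}, {16} × {95, 97}, {16, 17} × {96}, {17} × {95, 97}, {17, 18} × {96}, {16} × {95, 96, 97}, {16, 17, 18} × {96}, {17} × {95, 96, 97}, {16, 17} × {95, 97}, {17, 18} × {95, 97}, {16, 17} × {95, 96, 97}, {16, 17, 18} × {95, 97}, {17, 18} × {95, 96, 97}, {16, 17, 18} × {95, 96, 97}}; |τ_{X×Y}| = 36.

Enumerate products U × V with U ∈ τ_X, V ∈ τ_Y (deduplicated):
  ∅ × ∅ = {} (∅)
  {16} × {96} = {(16,96)}
  {17} × {96} = {(17,96)}
  {16} × {95, 97} = {(16,95), (16,97)}
  {16, 17} × {96} = {(16,96), (17,96)}
  {17} × {95, 97} = {(17,95), (17,97)}
  {17, 18} × {96} = {(17,96), (18,96)}
  {16} × {95, 96, 97} = {(16,95), (16,96), (16,97)}
  {16, 17, 18} × {96} = {(16,96), (17,96), (18,96)}
  {17} × {95, 96, 97} = {(17,95), (17,96), (17,97)}
  {16, 17} × {95, 97} = {(16,95), (16,97), (17,95), (17,97)}
  {17, 18} × {95, 97} = {(17,95), (17,97), (18,95), (18,97)}
  {16, 17} × {95, 96, 97} = {(16,95), (16,96), (16,97), (17,95), (17,96), (17,97)}
  {16, 17, 18} × {95, 97} = {(16,95), (16,97), (17,95), (17,97), (18,95), (18,97)}
  {17, 18} × {95, 96, 97} = {(17,95), (17,96), (17,97), (18,95), (18,96), (18,97)}
  {16, 17, 18} × {95, 96, 97} = {(16,95), (16,96), (16,97), (17,95), (17,96), (17,97), (18,95), (18,96), (18,97)}
These 16 distinct sets form the basis B.
Close under arbitrary unions to get τ_{X×Y}; counting gives |τ_{X×Y}| = 36.


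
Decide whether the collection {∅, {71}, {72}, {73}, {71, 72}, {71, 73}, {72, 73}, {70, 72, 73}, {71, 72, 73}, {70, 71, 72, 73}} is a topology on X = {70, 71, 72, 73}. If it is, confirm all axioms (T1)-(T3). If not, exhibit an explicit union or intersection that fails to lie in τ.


τ IS a topology on X.

Axiom (T1): ∅ ∈ τ? Yes; X ∈ τ? Yes.
Axiom (T2/T3): check pairwise unions and intersections of members of τ.
All pairwise intersections and unions checked — each lies in τ. Therefore τ satisfies (T1), (T2), (T3): it IS a topology on X.


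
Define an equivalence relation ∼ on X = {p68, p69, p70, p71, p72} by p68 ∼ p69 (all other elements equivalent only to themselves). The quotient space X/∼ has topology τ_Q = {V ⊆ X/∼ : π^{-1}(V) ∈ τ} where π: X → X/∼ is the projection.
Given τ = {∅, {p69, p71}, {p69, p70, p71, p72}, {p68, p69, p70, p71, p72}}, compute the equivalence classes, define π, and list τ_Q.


X/∼ = {[p68=p69], [p70], [p71], [p72]}; |τ_Q| = 2.

Equivalence classes: [p68=p69], [p70], [p71], [p72].
Quotient map π: X → X/∼ sends p68 ↦ [p68=p69], p69 ↦ [p68=p69], p70 ↦ [p70], p71 ↦ [p71], p72 ↦ [p72].
For each subset V ⊆ X/∼, compute π^{-1}(V) ⊆ X and check whether π^{-1}(V) ∈ τ. V is open in τ_Q iff π^{-1}(V) ∈ τ.
  V = {}: π^{-1}(V) = ∅ ∈ τ ✓.
  V = {[p68=p69]}: π^{-1}(V) = {p68, p69} ∉ τ ✗.
  V = {[p70]}: π^{-1}(V) = {p70} ∉ τ ✗.
  V = {[p68=p69], [p70]}: π^{-1}(V) = {p68, p69, p70} ∉ τ ✗.
  V = {[p71]}: π^{-1}(V) = {p71} ∉ τ ✗.
  V = {[p68=p69], [p71]}: π^{-1}(V) = {p68, p69, p71} ∉ τ ✗.
  V = {[p70], [p71]}: π^{-1}(V) = {p70, p71} ∉ τ ✗.
  V = {[p68=p69], [p70], [p71]}: π^{-1}(V) = {p68, p69, p70, p71} ∉ τ ✗.
  V = {[p72]}: π^{-1}(V) = {p72} ∉ τ ✗.
  V = {[p68=p69], [p72]}: π^{-1}(V) = {p68, p69, p72} ∉ τ ✗.
  V = {[p70], [p72]}: π^{-1}(V) = {p70, p72} ∉ τ ✗.
  V = {[p68=p69], [p70], [p72]}: π^{-1}(V) = {p68, p69, p70, p72} ∉ τ ✗.
  V = {[p71], [p72]}: π^{-1}(V) = {p71, p72} ∉ τ ✗.
  V = {[p68=p69], [p71], [p72]}: π^{-1}(V) = {p68, p69, p71, p72} ∉ τ ✗.
  V = {[p70], [p71], [p72]}: π^{-1}(V) = {p70, p71, p72} ∉ τ ✗.
  V = {[p68=p69], [p70], [p71], [p72]}: π^{-1}(V) = {p68, p69, p70, p71, p72} ∈ τ ✓.
Open sets in the quotient: τ_Q = {{}, {[p68=p69], [p70], [p71], [p72]}} (2 elements).


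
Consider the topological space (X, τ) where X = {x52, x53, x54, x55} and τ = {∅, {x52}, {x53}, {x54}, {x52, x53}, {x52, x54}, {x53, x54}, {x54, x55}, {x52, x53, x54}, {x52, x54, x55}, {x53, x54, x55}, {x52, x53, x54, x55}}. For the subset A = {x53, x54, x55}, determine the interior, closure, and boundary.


int(A) = {x53, x54, x55}, cl(A) = {x53, x54, x55}, ∂A = ∅.

Closed sets in (X, τ) are complements of opens:
  closed(X, τ) = {∅, {x52}, {x53}, {x55}, {x52, x53}, {x52, x55}, {x53, x55}, {x54, x55}, {x52, x53, x55}, {x52, x54, x55}, {x53, x54, x55}, {x52, x53, x54, x55}}.
int(A) = ⋃ {U ∈ τ : U ⊆ A}. Opens contained in A: ∅, {x53}, {x54}, {x53, x54}, {x54, x55}, {x53, x54, x55}.
Taking the union of these: int(A) = {x53, x54, x55}.
cl(A) = ⋂ {C closed : A ⊆ C}. Closed sets containing A: {x53, x54, x55}, {x52, x53, x54, x55}.
Intersecting these: cl(A) = {x53, x54, x55}.
∂A = cl(A) ∖ int(A) = {x53, x54, x55} ∖ {x53, x54, x55} = ∅.


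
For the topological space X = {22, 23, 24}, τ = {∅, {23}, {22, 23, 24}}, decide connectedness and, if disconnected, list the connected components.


(X, τ) is connected.

Find clopen sets (U ∈ τ with X ∖ U ∈ τ):
  U = ∅, X ∖ U = {22, 23, 24} — both open, so U is clopen.
  U = {22, 23, 24}, X ∖ U = ∅ — both open, so U is clopen.
Only trivial clopens (∅ and X) exist, so (X, τ) is connected.
Compute connected components by grouping points that agree on all clopens:
  component: {22, 23, 24}


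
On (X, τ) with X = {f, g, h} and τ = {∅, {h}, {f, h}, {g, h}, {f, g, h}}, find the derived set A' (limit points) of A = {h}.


A' = {f, g}

For each x ∈ X, list the open sets U ∈ τ with x ∈ U, then check whether U ∩ (A ∖ {x}) ≠ ∅ for every such U.
  x = f: opens ∋ x are {f, h}, {f, g, h}; each meets A ∖ {f}, so x IS a limit point.
  x = g: opens ∋ x are {g, h}, {f, g, h}; each meets A ∖ {g}, so x IS a limit point.
  x = h: open {h} ∋ x has {h} ∩ (A ∖ {h}) = ∅, so x is NOT a limit point.
Collecting: A' = {f, g}.


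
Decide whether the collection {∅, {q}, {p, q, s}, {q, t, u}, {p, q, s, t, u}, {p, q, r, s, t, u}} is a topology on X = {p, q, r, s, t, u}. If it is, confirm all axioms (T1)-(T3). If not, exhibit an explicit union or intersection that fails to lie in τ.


τ IS a topology on X.

Axiom (T1): ∅ ∈ τ? Yes; X ∈ τ? Yes.
Axiom (T2/T3): check pairwise unions and intersections of members of τ.
All pairwise intersections and unions checked — each lies in τ. Therefore τ satisfies (T1), (T2), (T3): it IS a topology on X.


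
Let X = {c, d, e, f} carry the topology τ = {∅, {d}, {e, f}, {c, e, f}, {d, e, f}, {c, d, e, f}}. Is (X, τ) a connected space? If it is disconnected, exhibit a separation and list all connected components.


(X, τ) is disconnected; components = [{d}, {c, e, f}].

Find clopen sets (U ∈ τ with X ∖ U ∈ τ):
  U = ∅, X ∖ U = {c, d, e, f} — both open, so U is clopen.
  U = {d}, X ∖ U = {c, e, f} — both open, so U is clopen.
  U = {c, e, f}, X ∖ U = {d} — both open, so U is clopen.
  U = {c, d, e, f}, X ∖ U = ∅ — both open, so U is clopen.
Nontrivial clopen(s) exist: e.g. {c, e, f}. So (X, τ) is disconnected.
Compute connected components by grouping points that agree on all clopens:
  component: {d}
  component: {c, e, f}


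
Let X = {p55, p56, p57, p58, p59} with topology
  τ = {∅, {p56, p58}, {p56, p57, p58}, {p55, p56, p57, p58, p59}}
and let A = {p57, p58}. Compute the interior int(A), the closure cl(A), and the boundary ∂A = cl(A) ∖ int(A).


int(A) = ∅, cl(A) = {p55, p56, p57, p58, p59}, ∂A = {p55, p56, p57, p58, p59}.

Closed sets in (X, τ) are complements of opens:
  closed(X, τ) = {∅, {p55, p59}, {p55, p57, p59}, {p55, p56, p57, p58, p59}}.
int(A) = ⋃ {U ∈ τ : U ⊆ A}. Opens contained in A: ∅.
Taking the union of these: int(A) = ∅.
cl(A) = ⋂ {C closed : A ⊆ C}. Closed sets containing A: {p55, p56, p57, p58, p59}.
Intersecting these: cl(A) = {p55, p56, p57, p58, p59}.
∂A = cl(A) ∖ int(A) = {p55, p56, p57, p58, p59} ∖ ∅ = {p55, p56, p57, p58, p59}.


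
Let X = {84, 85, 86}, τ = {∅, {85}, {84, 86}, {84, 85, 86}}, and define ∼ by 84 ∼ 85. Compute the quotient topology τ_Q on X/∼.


X/∼ = {[84=85], [86]}; |τ_Q| = 2.

Equivalence classes: [84=85], [86].
Quotient map π: X → X/∼ sends 84 ↦ [84=85], 85 ↦ [84=85], 86 ↦ [86].
For each subset V ⊆ X/∼, compute π^{-1}(V) ⊆ X and check whether π^{-1}(V) ∈ τ. V is open in τ_Q iff π^{-1}(V) ∈ τ.
  V = {}: π^{-1}(V) = ∅ ∈ τ ✓.
  V = {[84=85]}: π^{-1}(V) = {84, 85} ∉ τ ✗.
  V = {[86]}: π^{-1}(V) = {86} ∉ τ ✗.
  V = {[84=85], [86]}: π^{-1}(V) = {84, 85, 86} ∈ τ ✓.
Open sets in the quotient: τ_Q = {{}, {[84=85], [86]}} (2 elements).
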